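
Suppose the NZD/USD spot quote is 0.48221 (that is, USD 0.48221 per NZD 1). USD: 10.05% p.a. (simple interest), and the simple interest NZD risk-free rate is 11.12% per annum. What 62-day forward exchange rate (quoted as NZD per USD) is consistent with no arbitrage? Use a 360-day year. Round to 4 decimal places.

2.0775

T = 62/360 years.
USD accumulates by 1 + 0.1005×62/360 = 1.0173083.
Growth of 1 NZD over T: 1 + 0.1112×62/360 = 1.0191511.
So F = 0.48221 × 1.0173083 / 1.0191511 = 0.4813381 (USD/NZD).
Quoted the other way: 1/0.4813381 = 2.0775 NZD per USD.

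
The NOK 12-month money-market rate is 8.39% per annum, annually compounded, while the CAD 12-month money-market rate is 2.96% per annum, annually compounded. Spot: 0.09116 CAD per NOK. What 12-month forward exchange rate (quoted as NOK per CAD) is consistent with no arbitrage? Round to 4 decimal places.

11.5483

T = 1 year.
Growth of 1 CAD over T: (1 + 0.0296)^1 = 1.029600.
Growth of 1 NOK over T: (1 + 0.0839)^1 = 1.083900.
Forward (CAD per NOK) = 0.09116 × 1.029600 / 1.083900 = 0.086593169.
Invert for NOK per CAD: 1 / 0.086593169 = 11.5483.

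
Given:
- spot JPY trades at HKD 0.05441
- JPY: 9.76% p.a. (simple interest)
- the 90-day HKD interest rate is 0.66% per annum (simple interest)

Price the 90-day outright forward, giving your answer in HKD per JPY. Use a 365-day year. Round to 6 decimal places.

0.053218

T = 90/365 years.
HKD accumulates by 1 + 0.0066×90/365 = 1.0016274.
Growth of 1 JPY over T: 1 + 0.0976×90/365 = 1.0240658.
So F = 0.05441 × 1.0016274 / 1.0240658 = 0.05321782 (HKD/JPY).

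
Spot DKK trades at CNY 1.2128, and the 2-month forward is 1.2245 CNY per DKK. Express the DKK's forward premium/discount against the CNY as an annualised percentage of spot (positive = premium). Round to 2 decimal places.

T = 2/12 years.
(F − S)/S = (1.2245 − 1.2128)/1.2128 = 0.0096471.
Per annum: 0.0096471 / (2/12) = 0.057883 = 5.79%.

+5.79%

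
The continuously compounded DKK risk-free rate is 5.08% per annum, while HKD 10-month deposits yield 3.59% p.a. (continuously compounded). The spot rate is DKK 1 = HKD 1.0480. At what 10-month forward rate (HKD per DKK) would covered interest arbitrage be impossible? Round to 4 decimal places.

1.0351

T = 10/12 years.
Growth of 1 HKD over T: e^(0.0359×10/12) = 1.0303687.
DKK growth factor: e^(0.0508×10/12) = 1.0432422.
So F = 1.048 × 1.0303687 / 1.0432422 = 1.035068 (HKD/DKK).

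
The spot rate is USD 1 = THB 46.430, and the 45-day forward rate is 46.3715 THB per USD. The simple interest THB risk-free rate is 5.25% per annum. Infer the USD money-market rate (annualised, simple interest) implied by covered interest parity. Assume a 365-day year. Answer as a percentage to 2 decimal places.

T = 45/365 years.
F/S = 46.3715/46.43 = 0.9987400 = (growth of THB) / (growth of USD).
The THB side grows by 1 + 0.0525×45/365 = 1.0064726.
Hence g_USD = 1.0077424.
r = (1.0077424 − 1)/(45/365) = 0.062799 → 6.28%.

6.28%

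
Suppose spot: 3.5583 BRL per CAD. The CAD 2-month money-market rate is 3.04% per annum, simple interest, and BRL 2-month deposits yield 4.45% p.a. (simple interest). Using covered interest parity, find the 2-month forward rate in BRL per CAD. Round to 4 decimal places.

T = 2/12 years.
BRL accumulates by 1 + 0.0445×2/12 = 1.0074167.
CAD accumulates by 1 + 0.0304×2/12 = 1.0050667.
CIP: F = S · (grow BRL)/(grow CAD) = 3.5583 × 1.0074167/1.0050667 = 3.566620 BRL per CAD.

3.5666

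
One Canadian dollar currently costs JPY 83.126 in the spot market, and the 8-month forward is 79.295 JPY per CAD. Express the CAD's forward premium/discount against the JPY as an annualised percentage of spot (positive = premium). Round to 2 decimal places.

T = 8/12 years.
(F − S)/S = (79.295 − 83.126)/83.126 = -0.0460867.
Per annum: -0.0460867 / (8/12) = -0.069130 = -6.91%.

-6.91%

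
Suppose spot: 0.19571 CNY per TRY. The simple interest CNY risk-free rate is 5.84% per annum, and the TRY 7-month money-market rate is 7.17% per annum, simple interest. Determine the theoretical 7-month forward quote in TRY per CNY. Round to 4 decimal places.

T = 7/12 years.
CNY accumulates by 1 + 0.0584×7/12 = 1.0340667.
TRY accumulates by 1 + 0.0717×7/12 = 1.041825.
So F = 0.19571 × 1.0340667 / 1.041825 = 0.1942526 (CNY/TRY).
Quoted the other way: 1/0.1942526 = 5.1479 TRY per CNY.

5.1479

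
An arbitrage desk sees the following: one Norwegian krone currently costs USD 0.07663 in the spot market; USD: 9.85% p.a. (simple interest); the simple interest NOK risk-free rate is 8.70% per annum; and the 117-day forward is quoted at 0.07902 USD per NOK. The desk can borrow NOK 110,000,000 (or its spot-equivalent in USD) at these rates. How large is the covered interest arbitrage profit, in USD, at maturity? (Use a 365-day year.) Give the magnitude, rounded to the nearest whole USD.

T = 117/365 years.
Keep in NOK, deliver into the forward: 110,000,000·1.027887671·0.07902 = USD 8,934,605.21.
Swap to USD now, deposit: 110,000,000·0.07663·1.031573973 = USD 8,695,446.49.
The quoted forward overvalues NOK, so borrow USD, buy NOK at spot, deposit the NOK at 8.70%, and sell the proceeds forward at 0.07902.
Arbitrage profit = |8,934,605.21 − 8,695,446.49| = USD 239,159.

USD 239,159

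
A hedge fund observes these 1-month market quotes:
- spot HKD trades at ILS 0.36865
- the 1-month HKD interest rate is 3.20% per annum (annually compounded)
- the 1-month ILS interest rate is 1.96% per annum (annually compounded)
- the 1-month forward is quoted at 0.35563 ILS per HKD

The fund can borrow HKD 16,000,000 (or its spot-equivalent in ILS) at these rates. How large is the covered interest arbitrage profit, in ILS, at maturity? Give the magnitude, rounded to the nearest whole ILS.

ILS 202,913

T = 1/12 years.
Invest the HKD and cover forward: 16,000,000 × 1.002628337 × 0.35563 = ILS 5,705,035.45.
Convert at spot and invest in ILS: 16,000,000 × 0.36865 × 1.001618842 = ILS 5,907,948.58.
The quoted forward undervalues HKD, so borrow HKD, convert to ILS at spot, deposit the ILS at 1.96%, and buy HKD forward at 0.35563 to cover the loan.
Arbitrage profit = |5,705,035.45 − 5,907,948.58| = ILS 202,913.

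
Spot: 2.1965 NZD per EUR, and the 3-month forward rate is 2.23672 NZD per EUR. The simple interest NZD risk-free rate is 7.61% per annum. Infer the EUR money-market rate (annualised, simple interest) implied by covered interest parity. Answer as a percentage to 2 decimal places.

0.28%

T = 3/12 years.
By CIP, F/S equals the NZD-to-EUR growth ratio: 2.23672/2.1965 = 1.0183109.
NZD growth factor: 1 + 0.0761×3/12 = 1.019025.
That pins the EUR growth at 1.0007013.
(1.0007013 − 1)/T = 0.002805, i.e. 0.28%.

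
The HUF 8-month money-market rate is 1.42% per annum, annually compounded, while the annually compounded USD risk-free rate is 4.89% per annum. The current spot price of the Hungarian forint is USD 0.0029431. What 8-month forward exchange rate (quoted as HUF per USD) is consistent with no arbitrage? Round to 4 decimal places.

332.2421

T = 8/12 years.
Growth of 1 USD over T: (1 + 0.0489)^(8/12) = 1.032339925.
Growth of 1 HUF over T: (1 + 0.0142)^(8/12) = 1.009444402.
So F = 0.0029431 × 1.032339925 / 1.009444402 = 0.00300985337 (USD/HUF).
Quoted the other way: 1/0.00300985337 = 332.2421 HUF per USD.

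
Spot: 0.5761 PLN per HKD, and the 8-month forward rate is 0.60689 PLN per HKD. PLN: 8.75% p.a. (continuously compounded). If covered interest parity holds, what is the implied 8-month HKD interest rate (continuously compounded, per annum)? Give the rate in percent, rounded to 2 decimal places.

0.94%

T = 8/12 years.
By CIP, F/S equals the PLN-to-HKD growth ratio: 0.60689/0.5761 = 1.0534456.
PLN growth factor: e^(0.0875×8/12) = 1.0600683.
So the HKD growth factor = 1.0062867.
r = ln(1.0062867)/(8/12) = 0.009401 → 0.94%.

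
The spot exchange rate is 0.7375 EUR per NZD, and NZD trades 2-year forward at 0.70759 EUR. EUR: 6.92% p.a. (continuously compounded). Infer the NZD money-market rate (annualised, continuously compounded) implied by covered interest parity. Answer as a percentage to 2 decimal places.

8.99%

T = 2 years.
By CIP, F/S equals the EUR-to-NZD growth ratio: 0.70759/0.7375 = 0.9594441.
The EUR side grows by e^(0.0692×2) = 1.1484348.
So the NZD growth factor = 1.1969794.
Take logs: ln 1.1969794 / 2 = 0.089901, so 8.99%.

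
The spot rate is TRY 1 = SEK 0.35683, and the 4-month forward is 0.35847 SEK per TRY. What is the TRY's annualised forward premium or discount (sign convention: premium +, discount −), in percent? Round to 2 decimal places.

T = 4/12 years.
TRY trades forward at +0.45960% vs spot over the period.
Per annum: 0.0045960 / (4/12) = 0.013788 = 1.38%.

+1.38%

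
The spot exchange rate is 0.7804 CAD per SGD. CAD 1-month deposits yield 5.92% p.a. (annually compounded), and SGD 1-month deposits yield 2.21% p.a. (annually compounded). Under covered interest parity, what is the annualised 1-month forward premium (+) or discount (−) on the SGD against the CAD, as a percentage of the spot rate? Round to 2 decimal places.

+3.57%

T = 1/12 years.
CIP forward (CAD per SGD) = 0.7804 × 1.0048043/1.0018233 = 0.7827221.
Annualised premium = (F − S)/S × (1/T) = (0.7827221 − 0.7804)/0.7804 ÷ (1/12) = 3.57%.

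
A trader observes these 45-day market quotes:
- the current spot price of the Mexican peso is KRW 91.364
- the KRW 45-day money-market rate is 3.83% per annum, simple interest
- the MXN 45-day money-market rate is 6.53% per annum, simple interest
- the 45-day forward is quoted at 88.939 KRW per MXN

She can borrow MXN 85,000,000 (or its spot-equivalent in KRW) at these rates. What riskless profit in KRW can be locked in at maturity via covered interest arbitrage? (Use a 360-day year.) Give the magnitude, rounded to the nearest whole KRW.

KRW 181,597,448

T = 45/360 years.
Keep in MXN, deliver into the forward: 85,000,000·1.0081625·88.939 = KRW 7,621,521,989.94.
Swap to KRW now, deposit: 85,000,000·91.364·1.0047875 = KRW 7,803,119,437.75.
The quoted forward undervalues MXN, so borrow MXN, convert to KRW at spot, deposit the KRW at 3.83%, and buy MXN forward at 88.939 to cover the loan.
Profit = 7,803,119,437.75 − 7,621,521,989.94 = KRW 181,597,448.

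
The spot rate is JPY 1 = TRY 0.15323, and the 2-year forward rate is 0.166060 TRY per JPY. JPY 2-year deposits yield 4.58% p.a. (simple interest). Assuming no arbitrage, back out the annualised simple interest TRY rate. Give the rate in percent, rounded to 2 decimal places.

T = 2 years.
F/S = 0.16606/0.15323 = 1.0837303 = (growth of TRY) / (growth of JPY).
JPY growth factor: 1 + 0.0458×2 = 1.091600.
That pins the TRY growth at 1.183000.
(1.183000 − 1)/T = 0.091500, i.e. 9.15%.

9.15%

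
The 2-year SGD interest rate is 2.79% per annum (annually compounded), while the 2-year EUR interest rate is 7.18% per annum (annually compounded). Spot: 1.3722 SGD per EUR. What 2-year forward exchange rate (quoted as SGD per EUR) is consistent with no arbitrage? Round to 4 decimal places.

1.2621

T = 2 years.
Growth of 1 SGD over T: (1 + 0.0279)^2 = 1.0565784.
EUR growth factor: (1 + 0.0718)^2 = 1.1487552.
Forward (SGD per EUR) = 1.3722 × 1.0565784 / 1.1487552 = 1.262094.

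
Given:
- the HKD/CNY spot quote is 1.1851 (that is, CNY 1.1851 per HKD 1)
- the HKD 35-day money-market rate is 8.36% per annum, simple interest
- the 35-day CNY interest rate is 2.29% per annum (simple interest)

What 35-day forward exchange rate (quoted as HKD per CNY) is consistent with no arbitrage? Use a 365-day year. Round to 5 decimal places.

0.84871

T = 35/365 years.
CNY growth factor: 1 + 0.0229×35/365 = 1.0021959.
Growth of 1 HKD over T: 1 + 0.0836×35/365 = 1.0080164.
Forward (CNY per HKD) = 1.1851 × 1.0021959 / 1.0080164 = 1.178257.
Quoted the other way: 1/1.178257 = 0.84871 HKD per CNY.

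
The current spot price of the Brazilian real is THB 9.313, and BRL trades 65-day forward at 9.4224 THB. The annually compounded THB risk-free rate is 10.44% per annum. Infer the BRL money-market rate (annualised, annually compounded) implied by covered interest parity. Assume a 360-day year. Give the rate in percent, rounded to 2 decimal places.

3.52%

T = 65/360 years.
By CIP, F/S equals the THB-to-BRL growth ratio: 9.4224/9.313 = 1.0117470.
The THB side grows by (1 + 0.1044)^(65/360) = 1.0180913.
So the BRL growth factor = 1.0062706.
Annualise: 1.0062706^(360/65) − 1 = 0.035227 = 3.52%.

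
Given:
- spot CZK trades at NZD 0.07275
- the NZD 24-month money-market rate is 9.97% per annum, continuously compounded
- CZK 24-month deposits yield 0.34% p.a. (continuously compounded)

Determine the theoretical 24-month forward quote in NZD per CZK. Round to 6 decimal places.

0.088202

T = 2 years.
NZD growth factor: e^(0.0997×2) = 1.2206701.
CZK growth factor: e^(0.0034×2) = 1.0068232.
Forward (NZD per CZK) = 0.07275 × 1.2206701 / 1.0068232 = 0.08820193.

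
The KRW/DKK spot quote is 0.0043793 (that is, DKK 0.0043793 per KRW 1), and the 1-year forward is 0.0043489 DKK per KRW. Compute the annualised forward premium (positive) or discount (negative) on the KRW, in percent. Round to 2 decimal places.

-0.69%

T = 1 year.
Period premium: (0.0043489 − 0.0043793)/0.0043793 = -0.0069417.
Annualise by dividing by T: -0.0069417 / 1 = -0.006942 → -0.69%.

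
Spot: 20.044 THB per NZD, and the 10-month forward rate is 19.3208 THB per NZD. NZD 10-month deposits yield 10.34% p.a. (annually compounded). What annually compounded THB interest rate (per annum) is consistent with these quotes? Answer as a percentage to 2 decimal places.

T = 10/12 years.
F/S = 19.3208/20.044 = 0.9639194 = (growth of THB) / (growth of NZD).
NZD growth factor: (1 + 0.1034)^(10/12) = 1.0854525.
Hence g_THB = 1.0462887.
r = 1.0462887^(12/10) − 1 = 0.055800 → 5.58%.

5.58%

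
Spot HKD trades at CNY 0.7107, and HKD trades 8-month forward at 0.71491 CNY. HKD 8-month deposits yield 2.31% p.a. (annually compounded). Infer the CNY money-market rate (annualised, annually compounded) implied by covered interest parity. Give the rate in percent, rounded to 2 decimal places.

3.22%

T = 8/12 years.
By CIP, F/S equals the CNY-to-HKD growth ratio: 0.71491/0.7107 = 1.0059237.
HKD growth factor: (1 + 0.0231)^(8/12) = 1.0153413.
That pins the CNY growth at 1.0213559.
Annualise: 1.0213559^(12/8) − 1 = 0.032204 = 3.22%.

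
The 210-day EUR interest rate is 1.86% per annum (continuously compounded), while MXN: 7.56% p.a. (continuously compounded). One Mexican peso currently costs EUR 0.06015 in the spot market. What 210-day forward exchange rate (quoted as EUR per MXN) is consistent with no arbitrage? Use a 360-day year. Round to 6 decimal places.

0.058183

T = 210/360 years.
Growth of 1 EUR over T: e^(0.0186×210/360) = 1.0109091.
MXN accumulates by e^(0.0756×210/360) = 1.0450869.
CIP: F = S · (grow EUR)/(grow MXN) = 0.06015 × 1.0109091/1.0450869 = 0.05818290 EUR per MXN.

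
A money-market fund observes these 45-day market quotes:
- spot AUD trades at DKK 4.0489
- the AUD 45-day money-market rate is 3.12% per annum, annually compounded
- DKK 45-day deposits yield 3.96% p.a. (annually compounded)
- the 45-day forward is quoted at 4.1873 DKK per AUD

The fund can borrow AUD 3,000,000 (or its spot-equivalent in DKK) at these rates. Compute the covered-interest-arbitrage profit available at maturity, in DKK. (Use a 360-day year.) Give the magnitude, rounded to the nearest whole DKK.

T = 45/360 years.
Route A — deposit AUD, sell forward: 3,000,000 × 1.0038477804 × 4.1873 = DKK 12,610,235.43.
Route B — convert at spot, deposit DKK: 3,000,000 × 4.0489 × 1.0048663052 = DKK 12,205,809.55.
The quoted forward overvalues AUD, so borrow DKK, buy AUD at spot, deposit the AUD at 3.12%, and sell the proceeds forward at 4.1873.
Arbitrage profit = |12,610,235.43 − 12,205,809.55| = DKK 404,426.

DKK 404,426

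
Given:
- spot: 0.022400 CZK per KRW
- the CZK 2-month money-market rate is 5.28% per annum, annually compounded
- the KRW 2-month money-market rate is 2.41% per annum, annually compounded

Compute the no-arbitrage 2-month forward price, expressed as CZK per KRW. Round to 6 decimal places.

T = 2/12 years.
CZK accumulates by (1 + 0.0528)^(2/12) = 1.0086124.
Growth of 1 KRW over T: (1 + 0.0241)^(2/12) = 1.0039769.
Forward (CZK per KRW) = 0.0224 × 1.0086124 / 1.0039769 = 0.02250342.

0.022503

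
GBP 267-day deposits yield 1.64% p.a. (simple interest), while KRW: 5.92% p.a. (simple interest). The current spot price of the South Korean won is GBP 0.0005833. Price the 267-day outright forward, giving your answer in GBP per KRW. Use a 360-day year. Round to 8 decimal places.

0.00056556

T = 267/360 years.
GBP growth factor: 1 + 0.0164×267/360 = 1.0121633.
KRW accumulates by 1 + 0.0592×267/360 = 1.0439067.
CIP: F = S · (grow GBP)/(grow KRW) = 0.0005833 × 1.0121633/1.0439067 = 0.0005655629 GBP per KRW.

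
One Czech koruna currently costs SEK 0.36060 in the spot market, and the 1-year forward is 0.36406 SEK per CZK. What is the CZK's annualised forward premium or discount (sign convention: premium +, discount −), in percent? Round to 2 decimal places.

+0.96%

T = 1 year.
(F − S)/S = (0.36406 − 0.3606)/0.3606 = 0.0095951.
×(1/T) gives 0.96% p.a.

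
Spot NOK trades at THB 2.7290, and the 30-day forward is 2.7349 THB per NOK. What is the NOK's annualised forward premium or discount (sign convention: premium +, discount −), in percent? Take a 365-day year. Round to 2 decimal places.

+2.63%

T = 30/365 years.
NOK trades forward at +0.21620% vs spot over the period.
×(1/T) gives 2.63% p.a.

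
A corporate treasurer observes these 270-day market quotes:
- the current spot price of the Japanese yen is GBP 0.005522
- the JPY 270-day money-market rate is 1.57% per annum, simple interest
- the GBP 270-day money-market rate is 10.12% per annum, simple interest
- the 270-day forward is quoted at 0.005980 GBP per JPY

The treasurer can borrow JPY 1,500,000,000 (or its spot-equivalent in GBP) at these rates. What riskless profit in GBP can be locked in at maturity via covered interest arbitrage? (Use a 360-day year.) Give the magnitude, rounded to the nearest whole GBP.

T = 270/360 years.
Keep in JPY, deliver into the forward: 1,500,000,000·1.011775·0.005980 = GBP 9,075,621.75.
Swap to GBP now, deposit: 1,500,000,000·0.005522·1.075900 = GBP 8,911,679.70.
The quoted forward overvalues JPY, so borrow GBP, buy JPY at spot, deposit the JPY at 1.57%, and sell the proceeds forward at 0.005980.
The gap between the two covered legs is GBP 163,942.

GBP 163,942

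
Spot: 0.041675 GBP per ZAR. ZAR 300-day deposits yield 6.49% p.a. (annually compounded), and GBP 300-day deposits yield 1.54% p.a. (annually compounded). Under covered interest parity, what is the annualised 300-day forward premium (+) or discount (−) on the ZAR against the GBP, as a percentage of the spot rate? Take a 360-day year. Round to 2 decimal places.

T = 300/360 years.
CIP forward (GBP per ZAR) = 0.041675 × 1.012817/1.053798 = 0.040054307.
(F − S)/S ÷ T = (0.040054307 − 0.041675)/0.041675/(300/360) = -0.046667 → -4.67%.

-4.67%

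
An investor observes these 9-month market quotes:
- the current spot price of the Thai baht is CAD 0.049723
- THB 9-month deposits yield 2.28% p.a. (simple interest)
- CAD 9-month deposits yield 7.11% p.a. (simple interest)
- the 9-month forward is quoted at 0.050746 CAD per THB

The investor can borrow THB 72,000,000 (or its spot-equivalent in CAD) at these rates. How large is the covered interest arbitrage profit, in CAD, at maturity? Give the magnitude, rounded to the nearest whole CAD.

CAD 54,772

T = 9/12 years.
Invest the THB and cover forward: 72,000,000 × 1.017100 × 0.050746 = CAD 3,716,190.48.
Convert at spot and invest in CAD: 72,000,000 × 0.049723 × 1.053325 = CAD 3,770,962.49.
The quoted forward undervalues THB, so borrow THB, convert to CAD at spot, deposit the CAD at 7.11%, and buy THB forward at 0.050746 to cover the loan.
Profit = 3,770,962.49 − 3,716,190.48 = CAD 54,772.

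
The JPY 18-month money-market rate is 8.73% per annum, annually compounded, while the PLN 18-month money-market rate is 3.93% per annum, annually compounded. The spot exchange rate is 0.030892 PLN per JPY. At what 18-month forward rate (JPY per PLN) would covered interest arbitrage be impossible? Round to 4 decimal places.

T = 18/12 years.
PLN growth factor: (1 + 0.0393)^(18/12) = 1.05952544.
Growth of 1 JPY over T: (1 + 0.0873)^(18/12) = 1.1337677.
So F = 0.030892 × 1.05952544 / 1.1337677 = 0.028869106 (PLN/JPY).
Invert for JPY per PLN: 1 / 0.028869106 = 34.6391.

34.6391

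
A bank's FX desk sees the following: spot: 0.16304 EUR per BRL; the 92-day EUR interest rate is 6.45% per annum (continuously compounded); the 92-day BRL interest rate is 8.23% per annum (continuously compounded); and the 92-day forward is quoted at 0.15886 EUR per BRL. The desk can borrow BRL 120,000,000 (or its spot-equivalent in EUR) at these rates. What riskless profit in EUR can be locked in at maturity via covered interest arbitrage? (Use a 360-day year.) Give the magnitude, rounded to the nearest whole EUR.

T = 92/360 years.
Route A — deposit BRL, sell forward: 120,000,000 × 1.0212549582 × 0.15886 = EUR 19,468,387.52.
Route B — convert at spot, deposit EUR: 120,000,000 × 0.16304 × 1.016619933 = EUR 19,889,965.67.
The quoted forward undervalues BRL, so borrow BRL, convert to EUR at spot, deposit the EUR at 6.45%, and buy BRL forward at 0.15886 to cover the loan.
Arbitrage profit = |19,468,387.52 − 19,889,965.67| = EUR 421,578.

EUR 421,578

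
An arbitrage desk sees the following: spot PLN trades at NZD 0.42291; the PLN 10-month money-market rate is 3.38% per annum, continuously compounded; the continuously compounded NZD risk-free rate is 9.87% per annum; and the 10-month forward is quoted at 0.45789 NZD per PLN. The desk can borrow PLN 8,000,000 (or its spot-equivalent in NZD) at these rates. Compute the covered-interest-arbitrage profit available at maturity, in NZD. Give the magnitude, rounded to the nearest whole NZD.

NZD 94,446

T = 10/12 years.
Route A — deposit PLN, sell forward: 8,000,000 × 1.028567098 × 0.45789 = NZD 3,767,764.71.
Route B — convert at spot, deposit NZD: 8,000,000 × 0.42291 × 1.085727208 = NZD 3,673,319.15.
The quoted forward overvalues PLN, so borrow NZD, buy PLN at spot, deposit the PLN at 3.38%, and sell the proceeds forward at 0.45789.
Profit = 3,767,764.71 − 3,673,319.15 = NZD 94,446.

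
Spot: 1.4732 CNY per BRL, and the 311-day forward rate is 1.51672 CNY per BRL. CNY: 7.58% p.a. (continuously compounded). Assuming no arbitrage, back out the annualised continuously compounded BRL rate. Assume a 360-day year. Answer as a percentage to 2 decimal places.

4.21%

T = 311/360 years.
CIP gives F = S · g_CNY/g_BRL, so g_CNY/g_BRL = 1.51672/1.4732 = 1.0295411.
The CNY side grows by e^(0.0758×311/360) = 1.0676743.
So the BRL growth factor = 1.037039.
r = ln(1.037039)/(311/360) = 0.042100 → 4.21%.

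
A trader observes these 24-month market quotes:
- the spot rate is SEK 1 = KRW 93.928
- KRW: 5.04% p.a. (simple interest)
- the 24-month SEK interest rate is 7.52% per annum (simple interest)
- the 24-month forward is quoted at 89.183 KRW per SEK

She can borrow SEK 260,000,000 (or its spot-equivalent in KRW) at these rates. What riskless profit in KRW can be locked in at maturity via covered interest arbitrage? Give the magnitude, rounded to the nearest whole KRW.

T = 2 years.
Invest the SEK and cover forward: 260,000,000 × 1.150400 × 89.183 = KRW 26,674,992,032.00.
Convert at spot and invest in KRW: 260,000,000 × 93.928 × 1.100800 = KRW 26,882,945,024.00.
The quoted forward undervalues SEK, so borrow SEK, convert to KRW at spot, deposit the KRW at 5.04%, and buy SEK forward at 89.183 to cover the loan.
Profit = 26,882,945,024.00 − 26,674,992,032.00 = KRW 207,952,992.

KRW 207,952,992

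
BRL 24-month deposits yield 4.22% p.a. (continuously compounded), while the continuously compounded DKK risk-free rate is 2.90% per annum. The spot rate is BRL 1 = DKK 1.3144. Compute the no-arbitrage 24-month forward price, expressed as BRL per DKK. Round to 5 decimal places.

T = 2 years.
DKK accumulates by e^(0.0290×2) = 1.059715.
Growth of 1 BRL over T: e^(0.0422×2) = 1.088064.
Forward (DKK per BRL) = 1.3144 × 1.059715 / 1.088064 = 1.280154.
Quoted the other way: 1/1.280154 = 0.78116 BRL per DKK.

0.78116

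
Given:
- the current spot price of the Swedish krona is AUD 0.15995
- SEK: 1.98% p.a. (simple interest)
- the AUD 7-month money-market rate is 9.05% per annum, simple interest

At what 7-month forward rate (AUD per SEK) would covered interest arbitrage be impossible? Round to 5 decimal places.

T = 7/12 years.
AUD growth factor: 1 + 0.0905×7/12 = 1.0527917.
Growth of 1 SEK over T: 1 + 0.0198×7/12 = 1.011550.
CIP: F = S · (grow AUD)/(grow SEK) = 0.15995 × 1.0527917/1.011550 = 0.1664713 AUD per SEK.

0.16647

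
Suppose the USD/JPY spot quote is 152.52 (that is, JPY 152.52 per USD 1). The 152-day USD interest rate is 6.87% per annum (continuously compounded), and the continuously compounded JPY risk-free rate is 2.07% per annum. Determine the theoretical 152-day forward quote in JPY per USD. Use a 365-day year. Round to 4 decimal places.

T = 152/365 years.
JPY accumulates by e^(0.0207×152/365) = 1.008657536.
Growth of 1 USD over T: e^(0.0687×152/365) = 1.029022492.
CIP: F = S · (grow JPY)/(grow USD) = 152.52 × 1.008657536/1.029022492 = 149.501540 JPY per USD.

149.5015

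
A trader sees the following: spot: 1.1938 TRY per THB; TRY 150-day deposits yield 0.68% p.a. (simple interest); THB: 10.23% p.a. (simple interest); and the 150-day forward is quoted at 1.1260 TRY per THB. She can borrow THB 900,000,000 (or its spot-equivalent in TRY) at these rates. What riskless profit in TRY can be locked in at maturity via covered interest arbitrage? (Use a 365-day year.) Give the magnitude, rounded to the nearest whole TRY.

TRY 21,418,042

T = 150/365 years.
Invest the THB and cover forward: 900,000,000 × 1.04204109589 × 1.1260 = TRY 1,056,004,446.57.
Convert at spot and invest in TRY: 900,000,000 × 1.1938 × 1.002794520548 = TRY 1,077,422,488.77.
The quoted forward undervalues THB, so borrow THB, convert to TRY at spot, deposit the TRY at 0.68%, and buy THB forward at 1.1260 to cover the loan.
The gap between the two covered legs is TRY 21,418,042.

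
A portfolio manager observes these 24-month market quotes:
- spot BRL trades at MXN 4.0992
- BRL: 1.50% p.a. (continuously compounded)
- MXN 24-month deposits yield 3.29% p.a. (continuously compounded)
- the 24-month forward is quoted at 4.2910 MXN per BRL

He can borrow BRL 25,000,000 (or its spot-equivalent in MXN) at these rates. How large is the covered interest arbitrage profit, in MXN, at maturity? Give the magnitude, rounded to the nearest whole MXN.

T = 2 years.
Keep in BRL, deliver into the forward: 25,000,000·1.03045453395·4.2910 = MXN 110,542,010.13.
Swap to MXN now, deposit: 25,000,000·4.0992·1.06801309319 = MXN 109,449,981.79.
The quoted forward overvalues BRL, so borrow MXN, buy BRL at spot, deposit the BRL at 1.50%, and sell the proceeds forward at 4.2910.
The gap between the two covered legs is MXN 1,092,028.

MXN 1,092,028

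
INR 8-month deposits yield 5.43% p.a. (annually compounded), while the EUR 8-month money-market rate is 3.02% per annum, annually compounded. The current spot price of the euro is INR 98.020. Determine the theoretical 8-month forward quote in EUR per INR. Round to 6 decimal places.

T = 8/12 years.
Growth of 1 INR over T: (1 + 0.0543)^(8/12) = 1.0358801.
Growth of 1 EUR over T: (1 + 0.0302)^(8/12) = 1.0200333.
So F = 98.02 × 1.0358801 / 1.0200333 = 99.54280 (INR/EUR).
Quoted the other way: 1/99.54280 = 0.010046 EUR per INR.

0.010046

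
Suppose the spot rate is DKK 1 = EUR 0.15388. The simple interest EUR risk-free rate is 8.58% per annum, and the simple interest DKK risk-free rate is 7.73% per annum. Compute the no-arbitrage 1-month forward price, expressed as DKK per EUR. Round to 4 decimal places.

T = 1/12 years.
EUR growth factor: 1 + 0.0858×1/12 = 1.007150.
DKK accumulates by 1 + 0.0773×1/12 = 1.0064417.
CIP: F = S · (grow EUR)/(grow DKK) = 0.15388 × 1.007150/1.0064417 = 0.1539883 EUR per DKK.
Invert for DKK per EUR: 1 / 0.1539883 = 6.4940.

6.4940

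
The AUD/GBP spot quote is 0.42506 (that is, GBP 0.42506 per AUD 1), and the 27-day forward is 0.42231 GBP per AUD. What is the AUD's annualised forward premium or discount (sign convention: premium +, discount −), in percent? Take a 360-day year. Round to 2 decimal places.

T = 27/360 years.
(F − S)/S = (0.42231 − 0.42506)/0.42506 = -0.0064697.
×(1/T) gives -8.63% p.a.

-8.63%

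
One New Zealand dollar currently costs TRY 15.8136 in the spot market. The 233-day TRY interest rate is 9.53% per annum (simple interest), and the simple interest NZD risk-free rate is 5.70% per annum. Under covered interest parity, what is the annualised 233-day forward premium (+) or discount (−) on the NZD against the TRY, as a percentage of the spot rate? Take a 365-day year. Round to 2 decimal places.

+3.70%

T = 233/365 years.
No-arbitrage forward: 15.8136 × 1.0608353 / 1.0363863 = 16.1866527 TRY/NZD.
(F − S)/S ÷ T = (16.1866527 − 15.8136)/15.8136/(233/365) = 0.036955 → 3.70%.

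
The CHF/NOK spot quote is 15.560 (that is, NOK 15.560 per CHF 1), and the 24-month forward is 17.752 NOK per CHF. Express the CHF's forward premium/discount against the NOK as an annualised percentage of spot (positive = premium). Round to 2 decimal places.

T = 2 years.
CHF trades forward at +14.08740% vs spot over the period.
Annualise by dividing by T: 0.1408740 / 2 = 0.070437 → 7.04%.

+7.04%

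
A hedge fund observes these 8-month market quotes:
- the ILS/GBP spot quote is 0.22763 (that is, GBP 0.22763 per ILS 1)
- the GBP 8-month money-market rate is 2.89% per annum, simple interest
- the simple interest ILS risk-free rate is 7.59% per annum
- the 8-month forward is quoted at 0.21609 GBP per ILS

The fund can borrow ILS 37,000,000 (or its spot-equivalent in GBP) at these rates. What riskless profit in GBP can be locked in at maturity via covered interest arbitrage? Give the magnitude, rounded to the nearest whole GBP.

T = 8/12 years.
Route A — deposit ILS, sell forward: 37,000,000 × 1.050600 × 0.21609 = GBP 8,399,893.70.
Route B — convert at spot, deposit GBP: 37,000,000 × 0.22763 × 1.019266667 = GBP 8,584,579.84.
The quoted forward undervalues ILS, so borrow ILS, convert to GBP at spot, deposit the GBP at 2.89%, and buy ILS forward at 0.21609 to cover the loan.
The gap between the two covered legs is GBP 184,686.

GBP 184,686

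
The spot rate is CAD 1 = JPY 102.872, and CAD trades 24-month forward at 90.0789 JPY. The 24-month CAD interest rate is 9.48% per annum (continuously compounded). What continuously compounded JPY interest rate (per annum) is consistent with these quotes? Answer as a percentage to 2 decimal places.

T = 2 years.
F/S = 90.0789/102.872 = 0.8756406 = (growth of JPY) / (growth of CAD).
CAD growth factor: e^(0.0948×2) = 1.208766.
So the JPY growth factor = 1.0584446.
r = ln(1.0584446)/2 = 0.028400 → 2.84%.

2.84%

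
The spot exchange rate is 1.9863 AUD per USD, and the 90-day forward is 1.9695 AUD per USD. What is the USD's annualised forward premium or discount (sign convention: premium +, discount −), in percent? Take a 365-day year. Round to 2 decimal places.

T = 90/365 years.
(F − S)/S = (1.9695 − 1.9863)/1.9863 = -0.0084579.
Annualise by dividing by T: -0.0084579 / (90/365) = -0.034301 → -3.43%.

-3.43%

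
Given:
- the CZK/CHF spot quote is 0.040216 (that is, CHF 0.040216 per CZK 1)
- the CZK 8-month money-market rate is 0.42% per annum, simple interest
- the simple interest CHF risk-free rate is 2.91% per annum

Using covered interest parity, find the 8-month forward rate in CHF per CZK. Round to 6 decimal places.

T = 8/12 years.
CHF growth factor: 1 + 0.0291×8/12 = 1.019400.
CZK growth factor: 1 + 0.0042×8/12 = 1.002800.
Forward (CHF per CZK) = 0.040216 × 1.019400 / 1.002800 = 0.04088172.

0.040882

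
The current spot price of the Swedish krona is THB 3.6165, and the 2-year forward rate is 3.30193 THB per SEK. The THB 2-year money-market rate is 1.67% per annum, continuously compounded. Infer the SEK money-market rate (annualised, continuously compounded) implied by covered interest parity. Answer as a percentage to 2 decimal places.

6.22%

T = 2 years.
By CIP, F/S equals the THB-to-SEK growth ratio: 3.30193/3.6165 = 0.9130181.
The THB side grows by e^(0.0167×2) = 1.033964.
That pins the SEK growth at 1.1324682.
r = ln(1.1324682)/2 = 0.062200 → 6.22%.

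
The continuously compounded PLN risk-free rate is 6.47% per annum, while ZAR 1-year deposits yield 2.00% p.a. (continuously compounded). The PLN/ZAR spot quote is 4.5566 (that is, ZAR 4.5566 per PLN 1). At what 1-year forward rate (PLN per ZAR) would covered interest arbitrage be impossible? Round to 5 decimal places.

T = 1 year.
ZAR growth factor: e^(0.0200×1) = 1.0202013.
PLN growth factor: e^(0.0647×1) = 1.0668389.
Forward (ZAR per PLN) = 4.5566 × 1.0202013 / 1.0668389 = 4.357405.
Invert for PLN per ZAR: 1 / 4.357405 = 0.22949.

0.22949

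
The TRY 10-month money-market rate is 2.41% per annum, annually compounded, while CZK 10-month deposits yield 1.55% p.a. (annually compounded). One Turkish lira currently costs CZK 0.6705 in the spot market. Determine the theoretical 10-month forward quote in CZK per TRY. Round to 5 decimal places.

T = 10/12 years.
CZK growth factor: (1 + 0.0155)^(10/12) = 1.0129001.
TRY accumulates by (1 + 0.0241)^(10/12) = 1.0200434.
So F = 0.6705 × 1.0129001 / 1.0200434 = 0.6658045 (CZK/TRY).

0.66580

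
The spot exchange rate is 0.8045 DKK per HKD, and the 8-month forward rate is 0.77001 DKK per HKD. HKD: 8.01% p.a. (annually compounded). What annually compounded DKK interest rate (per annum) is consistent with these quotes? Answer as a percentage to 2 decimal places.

T = 8/12 years.
By CIP, F/S equals the DKK-to-HKD growth ratio: 0.77001/0.8045 = 0.9571287.
HKD growth factor: (1 + 0.0801)^(8/12) = 1.0527114.
So the DKK growth factor = 1.0075803.
Annualise: 1.0075803^(12/8) − 1 = 0.011392 = 1.14%.

1.14%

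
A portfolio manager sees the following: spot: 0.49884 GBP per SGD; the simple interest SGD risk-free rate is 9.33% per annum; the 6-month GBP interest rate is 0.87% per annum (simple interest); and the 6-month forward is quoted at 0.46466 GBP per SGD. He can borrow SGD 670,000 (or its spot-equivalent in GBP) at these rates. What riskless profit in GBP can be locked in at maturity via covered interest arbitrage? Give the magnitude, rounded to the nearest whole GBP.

T = 6/12 years.
Keep in SGD, deliver into the forward: 670,000·1.046650·0.46466 = GBP 325,845.38.
Swap to GBP now, deposit: 670,000·0.49884·1.004350 = GBP 335,676.67.
The quoted forward undervalues SGD, so borrow SGD, convert to GBP at spot, deposit the GBP at 0.87%, and buy SGD forward at 0.46466 to cover the loan.
The gap between the two covered legs is GBP 9,831.

GBP 9,831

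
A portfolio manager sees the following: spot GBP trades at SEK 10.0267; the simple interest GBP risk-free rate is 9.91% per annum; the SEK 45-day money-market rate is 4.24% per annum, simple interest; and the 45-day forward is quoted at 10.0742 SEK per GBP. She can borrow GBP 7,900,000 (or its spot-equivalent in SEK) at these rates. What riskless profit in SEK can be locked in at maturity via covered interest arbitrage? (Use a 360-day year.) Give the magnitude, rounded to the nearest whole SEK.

SEK 941,306

T = 45/360 years.
Keep in GBP, deliver into the forward: 7,900,000·1.0123875·10.0742 = SEK 80,572,053.80.
Swap to SEK now, deposit: 7,900,000·10.0267·1.005300 = SEK 79,630,747.93.
The quoted forward overvalues GBP, so borrow SEK, buy GBP at spot, deposit the GBP at 9.91%, and sell the proceeds forward at 10.0742.
Arbitrage profit = |80,572,053.80 − 79,630,747.93| = SEK 941,306.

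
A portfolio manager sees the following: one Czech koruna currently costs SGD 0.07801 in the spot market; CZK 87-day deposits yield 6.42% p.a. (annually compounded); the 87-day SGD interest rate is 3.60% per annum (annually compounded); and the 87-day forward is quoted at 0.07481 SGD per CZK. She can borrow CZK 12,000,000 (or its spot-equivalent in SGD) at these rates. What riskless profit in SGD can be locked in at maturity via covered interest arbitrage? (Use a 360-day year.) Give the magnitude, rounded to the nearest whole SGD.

T = 87/360 years.
Route A — deposit CZK, sell forward: 12,000,000 × 1.01515094 × 0.07481 = SGD 911,321.30.
Route B — convert at spot, deposit SGD: 12,000,000 × 0.07801 × 1.00858369 = SGD 944,155.36.
The quoted forward undervalues CZK, so borrow CZK, convert to SGD at spot, deposit the SGD at 3.60%, and buy CZK forward at 0.07481 to cover the loan.
Arbitrage profit = |911,321.30 − 944,155.36| = SGD 32,834.

SGD 32,834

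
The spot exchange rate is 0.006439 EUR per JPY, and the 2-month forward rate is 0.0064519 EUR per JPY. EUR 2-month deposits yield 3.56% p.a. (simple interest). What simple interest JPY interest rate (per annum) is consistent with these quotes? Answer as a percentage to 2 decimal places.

T = 2/12 years.
By CIP, F/S equals the EUR-to-JPY growth ratio: 0.0064519/0.006439 = 1.0020034.
EUR growth factor: 1 + 0.0356×2/12 = 1.0059333.
So the JPY growth factor = 1.003922.
r = (1.003922 − 1)/(2/12) = 0.023532 → 2.35%.

2.35%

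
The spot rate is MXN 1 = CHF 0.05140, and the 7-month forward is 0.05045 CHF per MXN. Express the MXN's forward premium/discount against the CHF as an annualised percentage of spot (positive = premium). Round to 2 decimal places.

T = 7/12 years.
Period premium: (0.05045 − 0.0514)/0.0514 = -0.0184825.
×(1/T) gives -3.17% p.a.

-3.17%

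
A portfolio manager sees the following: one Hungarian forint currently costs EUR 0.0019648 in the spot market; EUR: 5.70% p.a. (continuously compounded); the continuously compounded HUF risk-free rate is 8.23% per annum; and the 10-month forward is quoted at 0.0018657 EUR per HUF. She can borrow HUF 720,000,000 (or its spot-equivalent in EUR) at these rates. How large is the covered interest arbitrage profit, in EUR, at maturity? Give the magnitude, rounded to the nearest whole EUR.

T = 10/12 years.
Keep in HUF, deliver into the forward: 720,000,000·1.07098987·0.0018657 = EUR 1,438,664.98.
Swap to EUR now, deposit: 720,000,000·0.0019648·1.048646201 = EUR 1,483,473.64.
The quoted forward undervalues HUF, so borrow HUF, convert to EUR at spot, deposit the EUR at 5.70%, and buy HUF forward at 0.0018657 to cover the loan.
Profit = 1,483,473.64 − 1,438,664.98 = EUR 44,809.

EUR 44,809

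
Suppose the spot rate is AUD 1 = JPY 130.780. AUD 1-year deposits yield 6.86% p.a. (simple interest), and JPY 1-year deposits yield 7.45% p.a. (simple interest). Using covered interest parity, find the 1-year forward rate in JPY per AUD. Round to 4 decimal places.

131.5021

T = 1 year.
JPY accumulates by 1 + 0.0745×1 = 1.074500.
AUD accumulates by 1 + 0.0686×1 = 1.068600.
So F = 130.78 × 1.074500 / 1.068600 = 131.502068 (JPY/AUD).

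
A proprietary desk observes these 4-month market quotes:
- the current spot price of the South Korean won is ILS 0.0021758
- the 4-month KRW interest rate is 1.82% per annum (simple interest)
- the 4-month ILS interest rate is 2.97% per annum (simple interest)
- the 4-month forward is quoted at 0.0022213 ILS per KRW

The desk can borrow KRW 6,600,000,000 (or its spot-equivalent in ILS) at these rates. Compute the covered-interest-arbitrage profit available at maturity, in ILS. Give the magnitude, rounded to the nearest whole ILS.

ILS 247,074

T = 4/12 years.
Keep in KRW, deliver into the forward: 6,600,000,000·1.0060666667·0.0022213 = ILS 14,749,520.85.
Swap to ILS now, deposit: 6,600,000,000·0.0021758·1.009900 = ILS 14,502,446.77.
The quoted forward overvalues KRW, so borrow ILS, buy KRW at spot, deposit the KRW at 1.82%, and sell the proceeds forward at 0.0022213.
The gap between the two covered legs is ILS 247,074.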